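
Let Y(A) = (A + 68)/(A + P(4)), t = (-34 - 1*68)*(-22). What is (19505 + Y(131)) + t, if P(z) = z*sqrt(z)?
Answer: 3023310/139 ≈ 21750.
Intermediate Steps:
P(z) = z**(3/2)
t = 2244 (t = (-34 - 68)*(-22) = -102*(-22) = 2244)
Y(A) = (68 + A)/(8 + A) (Y(A) = (A + 68)/(A + 4**(3/2)) = (68 + A)/(A + 8) = (68 + A)/(8 + A))
(19505 + Y(131)) + t = (19505 + (68 + 131)/(8 + 131)) + 2244 = (19505 + 199/139) + 2244 = 2711394/139 + 2244 = 3023310/139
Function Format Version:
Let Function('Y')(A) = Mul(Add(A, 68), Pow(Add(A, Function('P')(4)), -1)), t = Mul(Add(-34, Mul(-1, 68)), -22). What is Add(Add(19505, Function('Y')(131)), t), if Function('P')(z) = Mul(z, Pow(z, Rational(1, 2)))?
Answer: Rational(3023310, 139) ≈ 21750.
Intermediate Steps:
Function('P')(z) = Pow(z, Rational(3, 2))
t = 2244 (t = Mul(Add(-34, -68), -22) = Mul(-102, -22) = 2244)
Function('Y')(A) = Mul(Pow(Add(8, A), -1), Add(68, A)) (Function('Y')(A) = Mul(Add(A, 68), Pow(Add(A, Pow(4, Rational(3, 2))), -1)) = Mul(Add(68, A), Pow(Add(A, 8), -1)) = Mul(Add(68, A), Pow(Add(8, A), -1)) = Mul(Pow(Add(8, A), -1), Add(68, A)))
Add(Add(19505, Function('Y')(131)), t) = Add(Add(19505, Mul(Pow(Add(8, 131), -1), Add(68, 131))), 2244) = Add(Add(19505, Mul(Pow(139, -1), 199)), 2244) = Add(Add(19505, Mul(Rational(1, 139), 199)), 2244) = Add(Add(19505, Rational(199, 139)), 2244) = Add(Rational(2711394, 139), 2244) = Rational(3023310, 139)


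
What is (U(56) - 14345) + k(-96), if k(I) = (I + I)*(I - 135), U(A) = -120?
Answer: 29887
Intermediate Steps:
k(I) = 2*I*(-135 + I) (k(I) = (2*I)*(-135 + I) = 2*I*(-135 + I))
(U(56) - 14345) + k(-96) = (-120 - 14345) + 2*(-96)*(-135 - 96) = -14465 + 2*(-96)*(-231) = -14465 + 44352 = 29887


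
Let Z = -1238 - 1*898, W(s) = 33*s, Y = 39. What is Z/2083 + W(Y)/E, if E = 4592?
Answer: -7127691/9565136 ≈ -0.74517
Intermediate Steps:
Z = -2136 (Z = -1238 - 898 = -2136)
Z/2083 + W(Y)/E = -2136/2083 + (33*39)/4592 = -2136*1/2083 + 1287*(1/4592) = -2136/2083 + 1287/4592 = -7127691/9565136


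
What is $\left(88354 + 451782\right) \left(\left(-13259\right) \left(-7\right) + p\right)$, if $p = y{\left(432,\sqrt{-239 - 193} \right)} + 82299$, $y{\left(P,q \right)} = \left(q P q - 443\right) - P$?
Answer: $-6690664632$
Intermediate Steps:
$y{\left(P,q \right)} = -443 - P + P q^{2}$ ($y{\left(P,q \right)} = \left(P q q - 443\right) - P = \left(P q^{2} - 443\right) - P = \left(-443 + P q^{2}\right) - P = -443 - P + P q^{2}$)
$p = -105200$ ($p = \left(-443 - 432 + 432 \left(\sqrt{-239 - 193}\right)^{2}\right) + 82299 = \left(-443 - 432 + 432 \left(\sqrt{-432}\right)^{2}\right) + 82299 = \left(-443 - 432 + 432 \left(12 i \sqrt{3}\right)^{2}\right) + 82299 = \left(-443 - 432 + 432 \left(-432\right)\right) + 82299 = \left(-443 - 432 - 186624\right) + 82299 = -187499 + 82299 = -105200$)
$\left(88354 + 451782\right) \left(\left(-13259\right) \left(-7\right) + p\right) = \left(88354 + 451782\right) \left(\left(-13259\right) \left(-7\right) - 105200\right) = 540136 \left(92813 - 105200\right) = 540136 \left(-12387\right) = -6690664632$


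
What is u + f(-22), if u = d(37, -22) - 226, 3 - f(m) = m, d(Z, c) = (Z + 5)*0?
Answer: -201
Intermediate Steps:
d(Z, c) = 0 (d(Z, c) = (5 + Z)*0 = 0)
f(m) = 3 - m
u = -226 (u = 0 - 226 = -226)
u + f(-22) = -226 + (3 - 1*(-22)) = -226 + (3 + 22) = -226 + 25 = -201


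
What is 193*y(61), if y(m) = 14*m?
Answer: 164822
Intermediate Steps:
193*y(61) = 193*(14*61) = 193*854 = 164822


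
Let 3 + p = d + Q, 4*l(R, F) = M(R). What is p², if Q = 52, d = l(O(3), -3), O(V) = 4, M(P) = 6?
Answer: 10201/4 ≈ 2550.3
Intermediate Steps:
l(R, F) = 3/2 (l(R, F) = (¼)*6 = 3/2)
d = 3/2 ≈ 1.5000
p = 101/2 (p = -3 + (3/2 + 52) = -3 + 107/2 = 101/2 ≈ 50.500)
p² = (101/2)² = 10201/4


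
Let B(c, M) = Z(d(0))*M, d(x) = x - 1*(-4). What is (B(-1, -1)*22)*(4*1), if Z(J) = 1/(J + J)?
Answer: -11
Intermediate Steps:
d(x) = 4 + x (d(x) = x + 4 = 4 + x)
Z(J) = 1/(2*J)
B(c, M) = M/8 (B(c, M) = (1/(2*(4 + 0)))*M = ((½)/4)*M = ((½)*(¼))*M = M/8)
(B(-1, -1)*22)*(4*1) = (((⅛)*(-1))*22)*(4*1) = -⅛*22*4 = -11/4*4 = -11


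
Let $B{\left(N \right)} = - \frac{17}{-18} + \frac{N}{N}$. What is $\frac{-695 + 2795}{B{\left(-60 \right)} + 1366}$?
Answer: $\frac{37800}{24623} \approx 1.5352$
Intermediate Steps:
$B{\left(N \right)} = \frac{35}{18}$ ($B{\left(N \right)} = \left(-17\right) \left(- \frac{1}{18}\right) + 1 = \frac{17}{18} + 1 = \frac{35}{18}$)
$\frac{-695 + 2795}{B{\left(-60 \right)} + 1366} = \frac{-695 + 2795}{\frac{35}{18} + 1366} = \frac{2100}{\frac{24623}{18}} = 2100 \cdot \frac{18}{24623} = \frac{37800}{24623}$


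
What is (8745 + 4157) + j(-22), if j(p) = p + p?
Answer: 12858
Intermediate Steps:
j(p) = 2*p
(8745 + 4157) + j(-22) = (8745 + 4157) + 2*(-22) = 12902 - 44 = 12858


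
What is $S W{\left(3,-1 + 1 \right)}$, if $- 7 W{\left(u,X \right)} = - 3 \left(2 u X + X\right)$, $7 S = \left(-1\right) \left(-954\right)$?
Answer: $0$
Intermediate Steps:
$S = \frac{954}{7}$ ($S = \frac{\left(-1\right) \left(-954\right)}{7} = \frac{1}{7} \cdot 954 = \frac{954}{7} \approx 136.29$)
$W{\left(u,X \right)} = \frac{3 X}{7} + \frac{6 X u}{7}$ ($W{\left(u,X \right)} = - \frac{\left(-3\right) \left(2 u X + X\right)}{7} = - \frac{\left(-3\right) \left(2 X u + X\right)}{7} = - \frac{\left(-3\right) \left(X + 2 X u\right)}{7} = - \frac{- 3 X - 6 X u}{7} = \frac{3 X}{7} + \frac{6 X u}{7}$)
$S W{\left(3,-1 + 1 \right)} = \frac{954 \frac{3 \left(-1 + 1\right) \left(1 + 2 \cdot 3\right)}{7}}{7} = \frac{954 \cdot \frac{3}{7} \cdot 0 \left(1 + 6\right)}{7} = \frac{954 \cdot \frac{3}{7} \cdot 0 \cdot 7}{7} = \frac{954}{7} \cdot 0 = 0$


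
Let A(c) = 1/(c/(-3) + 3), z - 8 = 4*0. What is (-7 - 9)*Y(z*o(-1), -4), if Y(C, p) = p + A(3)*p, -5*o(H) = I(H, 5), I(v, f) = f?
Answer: 96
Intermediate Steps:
z = 8 (z = 8 + 4*0 = 8 + 0 = 8)
o(H) = -1 (o(H) = -⅕*5 = -1)
A(c) = 1/(3 - c/3) (A(c) = 1/(c*(-⅓) + 3) = 1/(-c/3 + 3) = 1/(3 - c/3))
Y(C, p) = 3*p/2 (Y(C, p) = p + (-3/(-9 + 3))*p = p + (-3/(-6))*p = p + (-3*(-⅙))*p = p + p/2 = 3*p/2)
(-7 - 9)*Y(z*o(-1), -4) = (-7 - 9)*((3/2)*(-4)) = -16*(-6) = 96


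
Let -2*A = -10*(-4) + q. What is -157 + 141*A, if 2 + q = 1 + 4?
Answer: -6377/2 ≈ -3188.5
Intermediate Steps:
q = 3 (q = -2 + (1 + 4) = -2 + 5 = 3)
A = -43/2 (A = -(-10*(-4) + 3)/2 = -(40 + 3)/2 = -½*43 = -43/2 ≈ -21.500)
-157 + 141*A = -157 + 141*(-43/2) = -157 - 6063/2 = -6377/2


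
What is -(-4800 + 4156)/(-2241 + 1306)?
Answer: -644/935 ≈ -0.68877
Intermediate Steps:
-(-4800 + 4156)/(-2241 + 1306) = -(-644)/(-935) = -(-644)*(-1)/935 = -1*644/935 = -644/935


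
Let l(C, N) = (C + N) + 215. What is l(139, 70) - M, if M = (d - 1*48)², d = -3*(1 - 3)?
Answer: -1340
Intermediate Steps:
l(C, N) = 215 + C + N
d = 6 (d = -3*(-2) = 6)
M = 1764 (M = (6 - 1*48)² = (6 - 48)² = (-42)² = 1764)
l(139, 70) - M = (215 + 139 + 70) - 1*1764 = 424 - 1764 = -1340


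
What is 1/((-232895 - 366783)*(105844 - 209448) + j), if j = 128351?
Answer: 1/62129167863 ≈ 1.6095e-11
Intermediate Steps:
1/((-232895 - 366783)*(105844 - 209448) + j) = 1/((-232895 - 366783)*(105844 - 209448) + 128351) = 1/(-599678*(-103604) + 128351) = 1/(62129039512 + 128351) = 1/62129167863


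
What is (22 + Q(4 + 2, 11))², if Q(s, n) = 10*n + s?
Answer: 19044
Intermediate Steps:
Q(s, n) = s + 10*n
(22 + Q(4 + 2, 11))² = (22 + ((4 + 2) + 10*11))² = (22 + (6 + 110))² = (22 + 116)² = 138² = 19044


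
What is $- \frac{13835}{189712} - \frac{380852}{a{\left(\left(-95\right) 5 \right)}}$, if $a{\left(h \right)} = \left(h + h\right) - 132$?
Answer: $\frac{36118612577}{102634192} \approx 351.92$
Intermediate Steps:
$a{\left(h \right)} = -132 + 2 h$ ($a{\left(h \right)} = 2 h - 132 = -132 + 2 h$)
$- \frac{13835}{189712} - \frac{380852}{a{\left(\left(-95\right) 5 \right)}} = - \frac{13835}{189712} - \frac{380852}{-132 + 2 \left(\left(-95\right) 5\right)} = \left(-13835\right) \frac{1}{189712} - \frac{380852}{-132 + 2 \left(-475\right)} = - \frac{13835}{189712} - \frac{380852}{-132 - 950} = - \frac{13835}{189712} - \frac{380852}{-1082} = - \frac{13835}{189712} - - \frac{190426}{541} = - \frac{13835}{189712} + \frac{190426}{541} = \frac{36118612577}{102634192}$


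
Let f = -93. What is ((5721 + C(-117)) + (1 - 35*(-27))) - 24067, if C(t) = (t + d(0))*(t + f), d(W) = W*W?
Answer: 7170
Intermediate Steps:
d(W) = W²
C(t) = t*(-93 + t) (C(t) = (t + 0²)*(t - 93) = (t + 0)*(-93 + t) = t*(-93 + t))
((5721 + C(-117)) + (1 - 35*(-27))) - 24067 = ((5721 - 117*(-93 - 117)) + (1 - 35*(-27))) - 24067 = ((5721 - 117*(-210)) + (1 + 945)) - 24067 = ((5721 + 24570) + 946) - 24067 = (30291 + 946) - 24067 = 31237 - 24067 = 7170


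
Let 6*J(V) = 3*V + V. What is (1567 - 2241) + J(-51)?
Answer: -708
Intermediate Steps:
J(V) = 2*V/3 (J(V) = (3*V + V)/6 = (4*V)/6 = 2*V/3)
(1567 - 2241) + J(-51) = (1567 - 2241) + (2/3)*(-51) = -674 - 34 = -708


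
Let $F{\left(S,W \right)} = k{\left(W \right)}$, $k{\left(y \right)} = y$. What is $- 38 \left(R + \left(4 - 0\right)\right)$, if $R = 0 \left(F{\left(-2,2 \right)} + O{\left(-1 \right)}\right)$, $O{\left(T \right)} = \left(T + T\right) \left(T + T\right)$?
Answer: $-152$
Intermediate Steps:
$O{\left(T \right)} = 4 T^{2}$ ($O{\left(T \right)} = 2 T 2 T = 4 T^{2}$)
$F{\left(S,W \right)} = W$
$R = 0$ ($R = 0 \left(2 + 4 \left(-1\right)^{2}\right) = 0 \left(2 + 4 \cdot 1\right) = 0 \left(2 + 4\right) = 0 \cdot 6 = 0$)
$- 38 \left(R + \left(4 - 0\right)\right) = - 38 \left(0 + \left(4 - 0\right)\right) = - 38 \left(0 + \left(4 + 0\right)\right) = - 38 \left(0 + 4\right) = \left(-38\right) 4 = -152$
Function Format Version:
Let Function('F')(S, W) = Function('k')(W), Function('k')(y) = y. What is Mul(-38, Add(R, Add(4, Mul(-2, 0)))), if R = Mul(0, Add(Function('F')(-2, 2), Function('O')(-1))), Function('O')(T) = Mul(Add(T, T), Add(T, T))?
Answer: -152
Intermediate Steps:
Function('O')(T) = Mul(4, Pow(T, 2)) (Function('O')(T) = Mul(Mul(2, T), Mul(2, T)) = Mul(4, Pow(T, 2)))
Function('F')(S, W) = W
R = 0 (R = Mul(0, Add(2, Mul(4, Pow(-1, 2)))) = Mul(0, Add(2, Mul(4, 1))) = Mul(0, Add(2, 4)) = Mul(0, 6) = 0)
Mul(-38, Add(R, Add(4, Mul(-2, 0)))) = Mul(-38, Add(0, Add(4, Mul(-2, 0)))) = Mul(-38, Add(0, Add(4, 0))) = Mul(-38, Add(0, 4)) = Mul(-38, 4) = -152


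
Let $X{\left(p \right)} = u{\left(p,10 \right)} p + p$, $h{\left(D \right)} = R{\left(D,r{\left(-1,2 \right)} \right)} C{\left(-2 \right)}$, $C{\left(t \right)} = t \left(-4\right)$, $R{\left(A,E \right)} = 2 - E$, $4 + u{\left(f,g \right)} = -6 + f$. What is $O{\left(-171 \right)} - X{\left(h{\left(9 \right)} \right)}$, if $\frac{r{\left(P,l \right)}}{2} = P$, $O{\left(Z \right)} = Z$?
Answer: $-907$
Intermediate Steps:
$r{\left(P,l \right)} = 2 P$
$u{\left(f,g \right)} = -10 + f$ ($u{\left(f,g \right)} = -4 + \left(-6 + f\right) = -10 + f$)
$C{\left(t \right)} = - 4 t$
$h{\left(D \right)} = 32$ ($h{\left(D \right)} = \left(2 - 2 \left(-1\right)\right) \left(\left(-4\right) \left(-2\right)\right) = \left(2 - -2\right) 8 = \left(2 + 2\right) 8 = 4 \cdot 8 = 32$)
$X{\left(p \right)} = p + p \left(-10 + p\right)$ ($X{\left(p \right)} = \left(-10 + p\right) p + p = p \left(-10 + p\right) + p = p + p \left(-10 + p\right)$)
$O{\left(-171 \right)} - X{\left(h{\left(9 \right)} \right)} = -171 - 32 \left(-9 + 32\right) = -171 - 32 \cdot 23 = -171 - 736 = -907$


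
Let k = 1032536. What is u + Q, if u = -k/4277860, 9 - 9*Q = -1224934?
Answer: 1310031342289/9625185 ≈ 1.3610e+5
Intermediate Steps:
Q = 1224943/9 (Q = 1 - ⅑*(-1224934) = 1 + 1224934/9 = 1224943/9 ≈ 1.3610e+5)
u = -258134/1069465 (u = -1032536/4277860 = -1*258134/1069465 = -258134/1069465 ≈ -0.24137)
u + Q = -258134/1069465 + 1224943/9 = 1310031342289/9625185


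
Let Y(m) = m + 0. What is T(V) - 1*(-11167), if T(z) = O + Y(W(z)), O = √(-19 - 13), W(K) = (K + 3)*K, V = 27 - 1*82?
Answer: 14027 + 4*I*√2 ≈ 14027.0 + 5.6569*I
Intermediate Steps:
V = -55 (V = 27 - 82 = -55)
W(K) = K*(3 + K) (W(K) = (3 + K)*K = K*(3 + K))
Y(m) = m
O = 4*I*√2 (O = √(-32) = 4*I*√2 ≈ 5.6569*I)
T(z) = z*(3 + z) + 4*I*√2 (T(z) = 4*I*√2 + z*(3 + z) = z*(3 + z) + 4*I*√2)
T(V) - 1*(-11167) = (-55*(3 - 55) + 4*I*√2) - 1*(-11167) = (-55*(-52) + 4*I*√2) + 11167 = (2860 + 4*I*√2) + 11167 = 14027 + 4*I*√2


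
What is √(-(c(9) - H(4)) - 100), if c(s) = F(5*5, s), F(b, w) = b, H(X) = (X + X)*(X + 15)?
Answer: 3*√3 ≈ 5.1962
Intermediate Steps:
H(X) = 2*X*(15 + X) (H(X) = (2*X)*(15 + X) = 2*X*(15 + X))
c(s) = 25 (c(s) = 5*5 = 25)
√(-(c(9) - H(4)) - 100) = √(-(25 - 2*4*(15 + 4)) - 100) = √(-(25 - 2*4*19) - 100) = √(-(25 - 1*152) - 100) = √(-(25 - 152) - 100) = √(-1*(-127) - 100) = √(127 - 100) = √27 = 3*√3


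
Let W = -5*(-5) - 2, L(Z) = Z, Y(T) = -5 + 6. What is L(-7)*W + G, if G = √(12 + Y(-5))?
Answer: -161 + √13 ≈ -157.39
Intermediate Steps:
Y(T) = 1
G = √13 (G = √(12 + 1) = √13 ≈ 3.6056)
W = 23 (W = 25 - 2 = 23)
L(-7)*W + G = -7*23 + √13 = -161 + √13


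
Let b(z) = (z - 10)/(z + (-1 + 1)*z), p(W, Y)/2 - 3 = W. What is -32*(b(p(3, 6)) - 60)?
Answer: 5744/3 ≈ 1914.7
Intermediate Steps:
p(W, Y) = 6 + 2*W
b(z) = (-10 + z)/z (b(z) = (-10 + z)/(z + 0*z) = (-10 + z)/(z + 0) = (-10 + z)/z)
-32*(b(p(3, 6)) - 60) = -32*((-10 + (6 + 2*3))/(6 + 2*3) - 60) = -32*((-10 + (6 + 6))/(6 + 6) - 60) = -32*((-10 + 12)/12 - 60) = -32*((1/12)*2 - 60) = -32*(1/6 - 60) = -32*(-359/6) = 5744/3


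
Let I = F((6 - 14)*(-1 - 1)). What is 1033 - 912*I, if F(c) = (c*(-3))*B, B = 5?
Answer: 219913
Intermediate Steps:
F(c) = -15*c (F(c) = (c*(-3))*5 = -3*c*5 = -15*c)
I = -240 (I = -15*(6 - 14)*(-1 - 1) = -(-120)*(-2) = -15*16 = -240)
1033 - 912*I = 1033 - 912*(-240) = 1033 + 218880 = 219913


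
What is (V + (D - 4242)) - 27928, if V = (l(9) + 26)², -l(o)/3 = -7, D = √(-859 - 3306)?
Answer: -29961 + 7*I*√85 ≈ -29961.0 + 64.537*I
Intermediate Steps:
D = 7*I*√85 (D = √(-4165) = 7*I*√85 ≈ 64.537*I)
l(o) = 21 (l(o) = -3*(-7) = 21)
V = 2209 (V = (21 + 26)² = 47² = 2209)
(V + (D - 4242)) - 27928 = (2209 + (7*I*√85 - 4242)) - 27928 = (2209 + (-4242 + 7*I*√85)) - 27928 = (-2033 + 7*I*√85) - 27928 = -29961 + 7*I*√85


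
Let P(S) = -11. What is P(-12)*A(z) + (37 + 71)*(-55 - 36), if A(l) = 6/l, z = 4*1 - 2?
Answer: -9861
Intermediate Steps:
z = 2 (z = 4 - 2 = 2)
P(-12)*A(z) + (37 + 71)*(-55 - 36) = -66/2 + (37 + 71)*(-55 - 36) = -66/2 + 108*(-91) = -11*3 - 9828 = -33 - 9828 = -9861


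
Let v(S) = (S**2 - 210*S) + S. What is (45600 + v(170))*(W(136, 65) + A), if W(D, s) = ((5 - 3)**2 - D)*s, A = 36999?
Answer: 1107488430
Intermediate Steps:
v(S) = S**2 - 209*S
W(D, s) = s*(4 - D) (W(D, s) = (2**2 - D)*s = (4 - D)*s = s*(4 - D))
(45600 + v(170))*(W(136, 65) + A) = (45600 + 170*(-209 + 170))*(65*(4 - 1*136) + 36999) = (45600 + 170*(-39))*(65*(4 - 136) + 36999) = (45600 - 6630)*(65*(-132) + 36999) = 38970*(-8580 + 36999) = 38970*28419 = 1107488430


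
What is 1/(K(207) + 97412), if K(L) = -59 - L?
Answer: 1/97146 ≈ 1.0294e-5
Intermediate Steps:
1/(K(207) + 97412) = 1/((-59 - 1*207) + 97412) = 1/((-59 - 207) + 97412) = 1/(-266 + 97412) = 1/97146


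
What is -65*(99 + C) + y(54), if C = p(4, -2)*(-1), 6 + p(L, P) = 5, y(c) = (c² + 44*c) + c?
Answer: -1154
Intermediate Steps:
y(c) = c² + 45*c
p(L, P) = -1 (p(L, P) = -6 + 5 = -1)
C = 1 (C = -1*(-1) = 1)
-65*(99 + C) + y(54) = -65*(99 + 1) + 54*(45 + 54) = -65*100 + 54*99 = -6500 + 5346 = -1154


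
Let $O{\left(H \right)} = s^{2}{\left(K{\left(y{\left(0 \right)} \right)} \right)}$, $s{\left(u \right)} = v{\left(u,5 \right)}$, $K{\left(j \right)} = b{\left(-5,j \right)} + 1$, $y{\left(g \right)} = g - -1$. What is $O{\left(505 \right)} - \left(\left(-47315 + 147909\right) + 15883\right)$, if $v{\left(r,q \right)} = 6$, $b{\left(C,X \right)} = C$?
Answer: $-116441$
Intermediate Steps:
$y{\left(g \right)} = 1 + g$ ($y{\left(g \right)} = g + 1 = 1 + g$)
$K{\left(j \right)} = -4$ ($K{\left(j \right)} = -5 + 1 = -4$)
$s{\left(u \right)} = 6$
$O{\left(H \right)} = 36$ ($O{\left(H \right)} = 6^{2} = 36$)
$O{\left(505 \right)} - \left(\left(-47315 + 147909\right) + 15883\right) = 36 - \left(\left(-47315 + 147909\right) + 15883\right) = 36 - \left(100594 + 15883\right) = 36 - 116477 = -116441$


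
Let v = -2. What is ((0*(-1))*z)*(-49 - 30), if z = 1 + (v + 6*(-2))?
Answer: 0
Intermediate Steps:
z = -13 (z = 1 + (-2 + 6*(-2)) = 1 + (-2 - 12) = 1 - 14 = -13)
((0*(-1))*z)*(-49 - 30) = ((0*(-1))*(-13))*(-49 - 30) = (0*(-13))*(-79) = 0*(-79) = 0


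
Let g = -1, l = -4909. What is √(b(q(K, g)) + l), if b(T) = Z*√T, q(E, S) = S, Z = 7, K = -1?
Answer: √(-4909 + 7*I) ≈ 0.05 + 70.064*I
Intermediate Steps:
b(T) = 7*√T
√(b(q(K, g)) + l) = √(7*√(-1) - 4909) = √(7*I - 4909) = √(-4909 + 7*I)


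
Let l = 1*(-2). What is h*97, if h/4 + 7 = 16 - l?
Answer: 4268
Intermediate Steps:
l = -2
h = 44 (h = -28 + 4*(16 - 1*(-2)) = -28 + 4*(16 + 2) = -28 + 4*18 = -28 + 72 = 44)
h*97 = 44*97 = 4268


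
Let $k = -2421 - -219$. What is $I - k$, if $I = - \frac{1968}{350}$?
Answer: $\frac{384366}{175} \approx 2196.4$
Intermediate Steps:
$I = - \frac{984}{175}$ ($I = \left(-1968\right) \frac{1}{350} = - \frac{984}{175} \approx -5.6229$)
$k = -2202$ ($k = -2421 + 219 = -2202$)
$I - k = - \frac{984}{175} - -2202 = - \frac{984}{175} + 2202 = \frac{384366}{175}$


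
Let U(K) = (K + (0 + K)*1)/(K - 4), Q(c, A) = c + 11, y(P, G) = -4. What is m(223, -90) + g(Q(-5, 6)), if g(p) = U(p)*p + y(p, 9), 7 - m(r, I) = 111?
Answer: -72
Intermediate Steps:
m(r, I) = -104 (m(r, I) = 7 - 1*111 = 7 - 111 = -104)
Q(c, A) = 11 + c
U(K) = 2*K/(-4 + K) (U(K) = (K + K*1)/(-4 + K) = (K + K)/(-4 + K) = (2*K)/(-4 + K) = 2*K/(-4 + K))
g(p) = -4 + 2*p**2/(-4 + p) (g(p) = (2*p/(-4 + p))*p - 4 = 2*p**2/(-4 + p) - 4 = -4 + 2*p**2/(-4 + p))
m(223, -90) + g(Q(-5, 6)) = -104 + 2*(8 + (11 - 5)**2 - 2*(11 - 5))/(-4 + (11 - 5)) = -104 + 2*(8 + 6**2 - 2*6)/(-4 + 6) = -104 + 2*(8 + 36 - 12)/2 = -104 + 2*(1/2)*32 = -104 + 32 = -72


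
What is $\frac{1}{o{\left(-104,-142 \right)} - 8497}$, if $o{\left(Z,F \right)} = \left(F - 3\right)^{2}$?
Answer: $\frac{1}{12528} \approx 7.9821 \cdot 10^{-5}$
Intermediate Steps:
$o{\left(Z,F \right)} = \left(-3 + F\right)^{2}$
$\frac{1}{o{\left(-104,-142 \right)} - 8497} = \frac{1}{\left(-3 - 142\right)^{2} - 8497} = \frac{1}{\left(-145\right)^{2} - 8497} = \frac{1}{21025 - 8497} = \frac{1}{12528}$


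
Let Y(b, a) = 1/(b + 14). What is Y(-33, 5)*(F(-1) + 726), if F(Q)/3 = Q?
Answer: -723/19 ≈ -38.053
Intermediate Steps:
F(Q) = 3*Q
Y(b, a) = 1/(14 + b)
Y(-33, 5)*(F(-1) + 726) = (3*(-1) + 726)/(14 - 33) = (-3 + 726)/(-19) = -1/19*723 = -723/19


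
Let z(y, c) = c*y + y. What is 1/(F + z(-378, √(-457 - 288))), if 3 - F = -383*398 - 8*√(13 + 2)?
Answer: 1/(152059 + 8*√15 - 378*I*√745) ≈ 6.5449e-6 + 4.4399e-7*I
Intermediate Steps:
z(y, c) = y + c*y
F = 152437 + 8*√15 (F = 3 - (-383*398 - 8*√(13 + 2)) = 3 - (-152434 - 8*√15) = 3 + (152434 + 8*√15) = 152437 + 8*√15 ≈ 1.5247e+5)
1/(F + z(-378, √(-457 - 288))) = 1/((152437 + 8*√15) - 378*(1 + √(-457 - 288))) = 1/((152437 + 8*√15) - 378*(1 + √(-745))) = 1/((152437 + 8*√15) - 378*(1 + I*√745)) = 1/((152437 + 8*√15) + (-378 - 378*I*√745)) = 1/(152059 + 8*√15 - 378*I*√745)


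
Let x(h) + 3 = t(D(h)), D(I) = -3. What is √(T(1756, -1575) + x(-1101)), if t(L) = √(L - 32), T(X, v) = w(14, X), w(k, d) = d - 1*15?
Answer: √(1738 + I*√35) ≈ 41.689 + 0.07095*I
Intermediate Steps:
w(k, d) = -15 + d (w(k, d) = d - 15 = -15 + d)
T(X, v) = -15 + X
t(L) = √(-32 + L)
x(h) = -3 + I*√35 (x(h) = -3 + √(-32 - 3) = -3 + √(-35) = -3 + I*√35)
√(T(1756, -1575) + x(-1101)) = √((-15 + 1756) + (-3 + I*√35)) = √(1741 + (-3 + I*√35)) = √(1738 + I*√35)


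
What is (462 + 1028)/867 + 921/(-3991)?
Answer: 16769/11271 ≈ 1.4878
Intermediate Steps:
(462 + 1028)/867 + 921/(-3991) = 1490*(1/867) + 921*(-1/3991) = 1490/867 - 3/13 = 16769/11271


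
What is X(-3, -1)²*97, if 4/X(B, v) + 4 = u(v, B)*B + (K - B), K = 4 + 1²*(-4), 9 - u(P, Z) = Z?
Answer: 1552/1369 ≈ 1.1337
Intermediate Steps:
u(P, Z) = 9 - Z
K = 0 (K = 4 + 1*(-4) = 4 - 4 = 0)
X(B, v) = 4/(-4 - B + B*(9 - B)) (X(B, v) = 4/(-4 + ((9 - B)*B + (0 - B))) = 4/(-4 + (B*(9 - B) - B)) = 4/(-4 + (-B + B*(9 - B))) = 4/(-4 - B + B*(9 - B)))
X(-3, -1)²*97 = (-4/(4 - 3 - 3*(-9 - 3)))²*97 = (-4/(4 - 3 - 3*(-12)))²*97 = (-4/(4 - 3 + 36))²*97 = (-4/37)²*97 = (16/1369)*97 = 1552/1369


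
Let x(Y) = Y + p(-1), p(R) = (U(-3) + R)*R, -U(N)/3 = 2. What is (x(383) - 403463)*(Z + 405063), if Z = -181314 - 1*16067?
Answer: -83711006786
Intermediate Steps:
U(N) = -6 (U(N) = -3*2 = -6)
p(R) = R*(-6 + R) (p(R) = (-6 + R)*R = R*(-6 + R))
Z = -197381 (Z = -181314 - 16067 = -197381)
x(Y) = 7 + Y (x(Y) = Y - (-6 - 1) = Y - 1*(-7) = Y + 7 = 7 + Y)
(x(383) - 403463)*(Z + 405063) = ((7 + 383) - 403463)*(-197381 + 405063) = (390 - 403463)*207682 = -403073*207682 = -83711006786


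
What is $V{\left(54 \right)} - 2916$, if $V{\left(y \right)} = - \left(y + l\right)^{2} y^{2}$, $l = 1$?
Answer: $-8823816$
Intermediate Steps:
$V{\left(y \right)} = - y^{2} \left(1 + y\right)^{2}$ ($V{\left(y \right)} = - \left(y + 1\right)^{2} y^{2} = - \left(1 + y\right)^{2} y^{2} = - y^{2} \left(1 + y\right)^{2}$)
$V{\left(54 \right)} - 2916 = - 54^{2} \left(1 + 54\right)^{2} - 2916 = \left(-1\right) 2916 \cdot 55^{2} - 2916 = \left(-1\right) 2916 \cdot 3025 - 2916 = -8820900 - 2916 = -8823816$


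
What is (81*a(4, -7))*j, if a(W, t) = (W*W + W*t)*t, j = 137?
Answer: 932148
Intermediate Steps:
a(W, t) = t*(W² + W*t) (a(W, t) = (W² + W*t)*t = t*(W² + W*t))
(81*a(4, -7))*j = (81*(4*(-7)*(4 - 7)))*137 = (81*(4*(-7)*(-3)))*137 = (81*84)*137 = 6804*137 = 932148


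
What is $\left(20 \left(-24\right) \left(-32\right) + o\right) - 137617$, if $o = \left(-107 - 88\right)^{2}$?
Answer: $-84232$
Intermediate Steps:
$o = 38025$ ($o = \left(-195\right)^{2} = 38025$)
$\left(20 \left(-24\right) \left(-32\right) + o\right) - 137617 = \left(20 \left(-24\right) \left(-32\right) + 38025\right) - 137617 = \left(\left(-480\right) \left(-32\right) + 38025\right) - 137617 = \left(15360 + 38025\right) - 137617 = 53385 - 137617 = -84232$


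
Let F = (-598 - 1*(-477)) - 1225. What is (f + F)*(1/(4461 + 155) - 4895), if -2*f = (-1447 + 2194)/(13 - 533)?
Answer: 31612952645667/4800640 ≈ 6.5852e+6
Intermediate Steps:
F = -1346 (F = (-598 + 477) - 1225 = -121 - 1225 = -1346)
f = 747/1040 (f = -(-1447 + 2194)/(2*(13 - 533)) = -747/(2*(-520)) = -747*(-1)/(2*520) = -1/2*(-747/520) = 747/1040 ≈ 0.71827)
(f + F)*(1/(4461 + 155) - 4895) = (747/1040 - 1346)*(1/(4461 + 155) - 4895) = -1399093*(1/4616 - 4895)/1040 = -1399093/1040*(-22595319/4616) = 31612952645667/4800640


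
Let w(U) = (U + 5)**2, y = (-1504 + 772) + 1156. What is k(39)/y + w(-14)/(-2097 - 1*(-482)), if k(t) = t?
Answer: 28641/684760 ≈ 0.041826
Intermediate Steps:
y = 424 (y = -732 + 1156 = 424)
w(U) = (5 + U)**2
k(39)/y + w(-14)/(-2097 - 1*(-482)) = 39/424 + (5 - 14)**2/(-2097 - 1*(-482)) = 39*(1/424) + (-9)**2/(-2097 + 482) = 39/424 + 81/(-1615) = 39/424 + 81*(-1/1615) = 39/424 - 81/1615 = 28641/684760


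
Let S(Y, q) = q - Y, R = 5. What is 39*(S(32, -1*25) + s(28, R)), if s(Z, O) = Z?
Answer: -1131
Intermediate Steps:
39*(S(32, -1*25) + s(28, R)) = 39*((-1*25 - 1*32) + 28) = 39*((-25 - 32) + 28) = 39*(-57 + 28) = 39*(-29) = -1131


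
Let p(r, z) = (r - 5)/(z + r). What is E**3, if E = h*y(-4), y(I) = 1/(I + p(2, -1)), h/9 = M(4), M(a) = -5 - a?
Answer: 531441/343 ≈ 1549.4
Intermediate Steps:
h = -81 (h = 9*(-5 - 1*4) = 9*(-5 - 4) = 9*(-9) = -81)
p(r, z) = (-5 + r)/(r + z)
y(I) = 1/(-3 + I) (y(I) = 1/(I + (-5 + 2)/(2 - 1)) = 1/(I - 3/1) = 1/(I + 1*(-3)) = 1/(I - 3) = 1/(-3 + I))
E = 81/7 (E = -81/(-3 - 4) = -81/(-7) = -81*(-1/7) = 81/7 ≈ 11.571)
E**3 = (81/7)**3 = 531441/343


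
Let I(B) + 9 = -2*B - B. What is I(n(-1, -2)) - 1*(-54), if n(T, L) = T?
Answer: 48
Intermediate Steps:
I(B) = -9 - 3*B (I(B) = -9 + (-2*B - B) = -9 - 3*B)
I(n(-1, -2)) - 1*(-54) = (-9 - 3*(-1)) - 1*(-54) = (-9 + 3) + 54 = -6 + 54 = 48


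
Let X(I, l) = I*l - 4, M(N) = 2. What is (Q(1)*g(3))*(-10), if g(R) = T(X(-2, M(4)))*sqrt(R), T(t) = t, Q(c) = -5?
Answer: -400*sqrt(3) ≈ -692.82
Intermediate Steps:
X(I, l) = -4 + I*l
g(R) = -8*sqrt(R) (g(R) = (-4 - 2*2)*sqrt(R) = (-4 - 4)*sqrt(R) = -8*sqrt(R))
(Q(1)*g(3))*(-10) = -(-40)*sqrt(3)*(-10) = (40*sqrt(3))*(-10) = -400*sqrt(3)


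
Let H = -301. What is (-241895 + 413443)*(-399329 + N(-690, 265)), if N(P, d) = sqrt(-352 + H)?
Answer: -68504091292 + 171548*I*sqrt(653) ≈ -6.8504e+10 + 4.3837e+6*I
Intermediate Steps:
N(P, d) = I*sqrt(653) (N(P, d) = sqrt(-352 - 301) = sqrt(-653) = I*sqrt(653))
(-241895 + 413443)*(-399329 + N(-690, 265)) = (-241895 + 413443)*(-399329 + I*sqrt(653)) = 171548*(-399329 + I*sqrt(653)) = -68504091292 + 171548*I*sqrt(653)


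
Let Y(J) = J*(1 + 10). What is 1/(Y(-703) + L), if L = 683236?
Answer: 1/675503 ≈ 1.4804e-6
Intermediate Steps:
Y(J) = 11*J (Y(J) = J*11 = 11*J)
1/(Y(-703) + L) = 1/(11*(-703) + 683236) = 1/(-7733 + 683236) = 1/675503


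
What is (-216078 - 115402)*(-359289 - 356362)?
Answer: 237223993480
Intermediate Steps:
(-216078 - 115402)*(-359289 - 356362) = -331480*(-715651) = 237223993480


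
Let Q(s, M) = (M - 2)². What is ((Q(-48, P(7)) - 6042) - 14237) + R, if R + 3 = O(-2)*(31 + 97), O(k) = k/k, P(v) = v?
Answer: -20129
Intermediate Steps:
Q(s, M) = (-2 + M)²
O(k) = 1
R = 125 (R = -3 + 1*(31 + 97) = -3 + 1*128 = -3 + 128 = 125)
((Q(-48, P(7)) - 6042) - 14237) + R = (((-2 + 7)² - 6042) - 14237) + 125 = ((5² - 6042) - 14237) + 125 = ((25 - 6042) - 14237) + 125 = (-6017 - 14237) + 125 = -20254 + 125 = -20129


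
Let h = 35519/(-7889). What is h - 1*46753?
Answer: -368869936/7889 ≈ -46758.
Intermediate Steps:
h = -35519/7889 (h = 35519*(-1/7889) = -35519/7889 ≈ -4.5023)
h - 1*46753 = -35519/7889 - 1*46753 = -35519/7889 - 46753 = -368869936/7889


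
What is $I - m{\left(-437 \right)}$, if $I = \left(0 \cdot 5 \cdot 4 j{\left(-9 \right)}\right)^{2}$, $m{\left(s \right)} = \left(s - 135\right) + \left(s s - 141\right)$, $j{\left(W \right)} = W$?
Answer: $-190256$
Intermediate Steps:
$m{\left(s \right)} = -276 + s + s^{2}$ ($m{\left(s \right)} = \left(-135 + s\right) + \left(s^{2} - 141\right) = \left(-135 + s\right) + \left(-141 + s^{2}\right) = -276 + s + s^{2}$)
$I = 0$ ($I = \left(0 \cdot 5 \cdot 4 \left(-9\right)\right)^{2} = \left(0 \cdot 4 \left(-9\right)\right)^{2} = \left(0 \left(-9\right)\right)^{2} = 0^{2} = 0$)
$I - m{\left(-437 \right)} = 0 - \left(-276 - 437 + \left(-437\right)^{2}\right) = 0 - \left(-276 - 437 + 190969\right) = 0 - 190256 = -190256$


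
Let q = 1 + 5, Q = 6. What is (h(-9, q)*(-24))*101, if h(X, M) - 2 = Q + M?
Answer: -33936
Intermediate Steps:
q = 6
h(X, M) = 8 + M (h(X, M) = 2 + (6 + M) = 8 + M)
(h(-9, q)*(-24))*101 = ((8 + 6)*(-24))*101 = (14*(-24))*101 = -336*101 = -33936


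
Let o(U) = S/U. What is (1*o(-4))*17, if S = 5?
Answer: -85/4 ≈ -21.250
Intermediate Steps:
o(U) = 5/U
(1*o(-4))*17 = (1*(5/(-4)))*17 = (1*(5*(-1/4)))*17 = (1*(-5/4))*17 = -5/4*17 = -85/4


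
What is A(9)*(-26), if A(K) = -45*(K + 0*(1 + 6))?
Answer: 10530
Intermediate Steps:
A(K) = -45*K (A(K) = -45*(K + 0*7) = -45*(K + 0) = -45*K)
A(9)*(-26) = -45*9*(-26) = -405*(-26) = 10530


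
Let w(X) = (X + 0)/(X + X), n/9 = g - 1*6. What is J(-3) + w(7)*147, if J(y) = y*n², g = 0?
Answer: -17349/2 ≈ -8674.5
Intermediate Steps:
n = -54 (n = 9*(0 - 1*6) = 9*(0 - 6) = 9*(-6) = -54)
w(X) = ½ (w(X) = X/((2*X)) = X*(1/(2*X)) = ½)
J(y) = 2916*y (J(y) = y*(-54)² = y*2916 = 2916*y)
J(-3) + w(7)*147 = 2916*(-3) + (½)*147 = -8748 + 147/2 = -17349/2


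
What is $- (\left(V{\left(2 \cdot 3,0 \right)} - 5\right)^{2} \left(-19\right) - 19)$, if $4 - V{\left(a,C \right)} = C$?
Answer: $38$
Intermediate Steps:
$V{\left(a,C \right)} = 4 - C$
$- (\left(V{\left(2 \cdot 3,0 \right)} - 5\right)^{2} \left(-19\right) - 19) = - (\left(\left(4 - 0\right) - 5\right)^{2} \left(-19\right) - 19) = - (\left(\left(4 + 0\right) - 5\right)^{2} \left(-19\right) - 19) = - (\left(4 - 5\right)^{2} \left(-19\right) - 19) = - (\left(-1\right)^{2} \left(-19\right) - 19) = - (1 \left(-19\right) - 19) = - (-19 - 19) = \left(-1\right) \left(-38\right) = 38$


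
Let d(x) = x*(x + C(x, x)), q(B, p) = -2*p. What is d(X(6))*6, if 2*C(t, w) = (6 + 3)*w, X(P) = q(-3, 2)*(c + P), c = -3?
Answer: 4752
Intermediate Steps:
X(P) = 12 - 4*P (X(P) = (-2*2)*(-3 + P) = -4*(-3 + P) = 12 - 4*P)
C(t, w) = 9*w/2 (C(t, w) = ((6 + 3)*w)/2 = (9*w)/2 = 9*w/2)
d(x) = 11*x²/2 (d(x) = x*(x + 9*x/2) = x*(11*x/2) = 11*x²/2)
d(X(6))*6 = (11*(12 - 4*6)²/2)*6 = (11*(12 - 24)²/2)*6 = ((11/2)*(-12)²)*6 = ((11/2)*144)*6 = 792*6 = 4752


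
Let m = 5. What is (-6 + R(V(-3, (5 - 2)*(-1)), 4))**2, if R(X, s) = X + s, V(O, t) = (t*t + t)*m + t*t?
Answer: 1369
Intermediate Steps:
V(O, t) = 5*t + 6*t**2 (V(O, t) = (t*t + t)*5 + t*t = (t**2 + t)*5 + t**2 = (t + t**2)*5 + t**2 = (5*t + 5*t**2) + t**2 = 5*t + 6*t**2)
(-6 + R(V(-3, (5 - 2)*(-1)), 4))**2 = (-6 + (((5 - 2)*(-1))*(5 + 6*((5 - 2)*(-1))) + 4))**2 = (-6 + ((3*(-1))*(5 + 6*(3*(-1))) + 4))**2 = (-6 + (-3*(5 + 6*(-3)) + 4))**2 = (-6 + (-3*(5 - 18) + 4))**2 = (-6 + (-3*(-13) + 4))**2 = (-6 + (39 + 4))**2 = (-6 + 43)**2 = 37**2 = 1369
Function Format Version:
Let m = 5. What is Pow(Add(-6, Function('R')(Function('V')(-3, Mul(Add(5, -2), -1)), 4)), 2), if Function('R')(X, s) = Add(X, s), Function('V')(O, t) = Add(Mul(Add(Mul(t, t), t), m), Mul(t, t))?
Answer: 1369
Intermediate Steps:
Function('V')(O, t) = Add(Mul(5, t), Mul(6, Pow(t, 2))) (Function('V')(O, t) = Add(Mul(Add(Mul(t, t), t), 5), Mul(t, t)) = Add(Mul(Add(Pow(t, 2), t), 5), Pow(t, 2)) = Add(Mul(Add(t, Pow(t, 2)), 5), Pow(t, 2)) = Add(Add(Mul(5, t), Mul(5, Pow(t, 2))), Pow(t, 2)) = Add(Mul(5, t), Mul(6, Pow(t, 2))))
Pow(Add(-6, Function('R')(Function('V')(-3, Mul(Add(5, -2), -1)), 4)), 2) = Pow(Add(-6, Add(Mul(Mul(Add(5, -2), -1), Add(5, Mul(6, Mul(Add(5, -2), -1)))), 4)), 2) = Pow(Add(-6, Add(Mul(Mul(3, -1), Add(5, Mul(6, Mul(3, -1)))), 4)), 2) = Pow(Add(-6, Add(Mul(-3, Add(5, Mul(6, -3))), 4)), 2) = Pow(Add(-6, Add(Mul(-3, Add(5, -18)), 4)), 2) = Pow(Add(-6, Add(Mul(-3, -13), 4)), 2) = Pow(Add(-6, Add(39, 4)), 2) = Pow(Add(-6, 43), 2) = Pow(37, 2) = 1369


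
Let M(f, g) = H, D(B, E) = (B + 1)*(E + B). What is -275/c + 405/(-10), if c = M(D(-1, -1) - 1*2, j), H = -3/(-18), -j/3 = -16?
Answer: -3381/2 ≈ -1690.5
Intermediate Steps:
j = 48 (j = -3*(-16) = 48)
D(B, E) = (1 + B)*(B + E)
H = ⅙ (H = -3*(-1/18) = ⅙ ≈ 0.16667)
M(f, g) = ⅙
c = ⅙ ≈ 0.16667
-275/c + 405/(-10) = -275/⅙ + 405/(-10) = -275*6 + 405*(-⅒) = -1650 - 81/2 = -3381/2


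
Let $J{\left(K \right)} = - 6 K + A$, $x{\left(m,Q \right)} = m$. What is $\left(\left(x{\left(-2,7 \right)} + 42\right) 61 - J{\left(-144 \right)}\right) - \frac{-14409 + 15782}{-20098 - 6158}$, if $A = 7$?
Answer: $\frac{41197037}{26256} \approx 1569.1$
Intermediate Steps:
$J{\left(K \right)} = 7 - 6 K$ ($J{\left(K \right)} = - 6 K + 7 = 7 - 6 K$)
$\left(\left(x{\left(-2,7 \right)} + 42\right) 61 - J{\left(-144 \right)}\right) - \frac{-14409 + 15782}{-20098 - 6158} = \left(\left(-2 + 42\right) 61 - \left(7 - -864\right)\right) - \frac{-14409 + 15782}{-20098 - 6158} = \left(40 \cdot 61 - \left(7 + 864\right)\right) - \frac{1373}{-26256} = \left(2440 - 871\right) - 1373 \left(- \frac{1}{26256}\right) = \left(2440 - 871\right) - - \frac{1373}{26256} = 1569 + \frac{1373}{26256} = \frac{41197037}{26256}$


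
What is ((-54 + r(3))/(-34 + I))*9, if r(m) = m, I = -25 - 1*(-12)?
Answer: 459/47 ≈ 9.7660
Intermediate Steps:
I = -13 (I = -25 + 12 = -13)
((-54 + r(3))/(-34 + I))*9 = ((-54 + 3)/(-34 - 13))*9 = -51/(-47)*9 = -51*(-1/47)*9 = (51/47)*9 = 459/47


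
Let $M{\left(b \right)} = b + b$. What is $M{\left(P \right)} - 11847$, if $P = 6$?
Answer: $-11835$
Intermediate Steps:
$M{\left(b \right)} = 2 b$
$M{\left(P \right)} - 11847 = 2 \cdot 6 - 11847 = 12 - 11847 = -11835$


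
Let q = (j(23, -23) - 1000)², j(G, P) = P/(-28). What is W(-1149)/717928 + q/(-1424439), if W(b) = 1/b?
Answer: -26902458186422461/38383944007541328 ≈ -0.70088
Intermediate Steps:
j(G, P) = -P/28 (j(G, P) = P*(-1/28) = -P/28)
q = 782712529/784 (q = (-1/28*(-23) - 1000)² = (23/28 - 1000)² = (-27977/28)² = 782712529/784 ≈ 9.9836e+5)
W(-1149)/717928 + q/(-1424439) = 1/(-1149*717928) + (782712529/784)/(-1424439) = -1/1149*1/717928 + (782712529/784)*(-1/1424439) = -1/824899272 - 782712529/1116760176 = -26902458186422461/38383944007541328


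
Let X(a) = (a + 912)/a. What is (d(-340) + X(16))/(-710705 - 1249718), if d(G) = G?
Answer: 282/1960423 ≈ 0.00014385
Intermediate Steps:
X(a) = (912 + a)/a
(d(-340) + X(16))/(-710705 - 1249718) = (-340 + (912 + 16)/16)/(-710705 - 1249718) = (-340 + (1/16)*928)/(-1960423) = (-340 + 58)*(-1/1960423) = -282*(-1/1960423) = 282/1960423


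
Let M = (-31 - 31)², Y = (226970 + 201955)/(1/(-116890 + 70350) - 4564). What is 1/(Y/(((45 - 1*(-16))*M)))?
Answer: -12451602254381/4990542375 ≈ -2495.0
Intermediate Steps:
Y = -19962169500/212408561 (Y = 428925/(1/(-46540) - 4564) = 428925/(-1/46540 - 4564) = 428925/(-212408561/46540) = 428925*(-46540/212408561) = -19962169500/212408561 ≈ -93.980)
M = 3844 (M = (-62)² = 3844)
1/(Y/(((45 - 1*(-16))*M))) = 1/(-19962169500*1/(3844*(45 - 1*(-16)))/212408561) = 1/(-19962169500*1/(3844*(45 + 16))/212408561) = 1/(-19962169500/(212408561*(61*3844))) = 1/(-19962169500/212408561/234484) = 1/(-19962169500/212408561*1/234484) = 1/(-4990542375/12451602254381) = -12451602254381/4990542375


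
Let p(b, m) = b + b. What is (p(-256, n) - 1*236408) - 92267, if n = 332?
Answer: -329187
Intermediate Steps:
p(b, m) = 2*b
(p(-256, n) - 1*236408) - 92267 = (2*(-256) - 1*236408) - 92267 = (-512 - 236408) - 92267 = -236920 - 92267 = -329187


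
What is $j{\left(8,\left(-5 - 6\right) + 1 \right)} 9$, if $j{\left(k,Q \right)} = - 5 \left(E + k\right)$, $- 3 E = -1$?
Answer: $-375$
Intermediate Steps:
$E = \frac{1}{3}$ ($E = \left(- \frac{1}{3}\right) \left(-1\right) = \frac{1}{3} \approx 0.33333$)
$j{\left(k,Q \right)} = - \frac{5}{3} - 5 k$ ($j{\left(k,Q \right)} = - 5 \left(\frac{1}{3} + k\right) = - \frac{5}{3} - 5 k$)
$j{\left(8,\left(-5 - 6\right) + 1 \right)} 9 = \left(- \frac{5}{3} - 40\right) 9 = \left(- \frac{125}{3}\right) 9 = -375$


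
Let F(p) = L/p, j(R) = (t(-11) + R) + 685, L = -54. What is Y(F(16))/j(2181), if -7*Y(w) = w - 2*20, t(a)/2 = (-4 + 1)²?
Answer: 347/161504 ≈ 0.0021486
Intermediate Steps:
t(a) = 18 (t(a) = 2*(-4 + 1)² = 2*(-3)² = 2*9 = 18)
j(R) = 703 + R (j(R) = (18 + R) + 685 = 703 + R)
F(p) = -54/p
Y(w) = 40/7 - w/7 (Y(w) = -(w - 2*20)/7 = -(w - 40)/7 = -(-40 + w)/7 = 40/7 - w/7)
Y(F(16))/j(2181) = (40/7 - (-54)/(7*16))/(703 + 2181) = (40/7 - (-54)/(7*16))/2884 = (40/7 - ⅐*(-27/8))*(1/2884) = (40/7 + 27/56)*(1/2884) = (347/56)*(1/2884) = 347/161504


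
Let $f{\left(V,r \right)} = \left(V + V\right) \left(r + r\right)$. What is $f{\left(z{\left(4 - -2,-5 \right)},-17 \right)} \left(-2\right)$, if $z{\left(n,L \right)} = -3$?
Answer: $-408$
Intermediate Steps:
$f{\left(V,r \right)} = 4 V r$ ($f{\left(V,r \right)} = 2 V 2 r = 4 V r$)
$f{\left(z{\left(4 - -2,-5 \right)},-17 \right)} \left(-2\right) = 4 \left(-3\right) \left(-17\right) \left(-2\right) = 204 \left(-2\right) = -408$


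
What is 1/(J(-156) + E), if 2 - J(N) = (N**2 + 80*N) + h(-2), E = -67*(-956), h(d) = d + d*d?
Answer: 1/52196 ≈ 1.9159e-5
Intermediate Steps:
h(d) = d + d**2
E = 64052
J(N) = -N**2 - 80*N (J(N) = 2 - ((N**2 + 80*N) - 2*(1 - 2)) = 2 - ((N**2 + 80*N) - 2*(-1)) = 2 - ((N**2 + 80*N) + 2) = 2 - (2 + N**2 + 80*N) = 2 + (-2 - N**2 - 80*N) = -N**2 - 80*N)
1/(J(-156) + E) = 1/(-156*(-80 - 1*(-156)) + 64052) = 1/(-156*(-80 + 156) + 64052) = 1/(-156*76 + 64052) = 1/(-11856 + 64052) = 1/52196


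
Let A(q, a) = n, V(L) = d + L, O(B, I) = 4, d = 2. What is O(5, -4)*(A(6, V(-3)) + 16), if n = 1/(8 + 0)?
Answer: 129/2 ≈ 64.500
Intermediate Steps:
V(L) = 2 + L
n = ⅛ (n = 1/8 = ⅛ ≈ 0.12500)
A(q, a) = ⅛
O(5, -4)*(A(6, V(-3)) + 16) = 4*(⅛ + 16) = 4*(129/8) = 129/2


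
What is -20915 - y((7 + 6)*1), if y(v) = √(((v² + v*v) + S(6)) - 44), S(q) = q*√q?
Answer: -20915 - √(294 + 6*√6) ≈ -20933.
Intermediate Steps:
S(q) = q^(3/2)
y(v) = √(-44 + 2*v² + 6*√6) (y(v) = √(((v² + v*v) + 6^(3/2)) - 44) = √(((v² + v²) + 6*√6) - 44) = √((2*v² + 6*√6) - 44) = √(-44 + 2*v² + 6*√6))
-20915 - y((7 + 6)*1) = -20915 - √(-44 + 2*((7 + 6)*1)² + 6*√6) = -20915 - √(-44 + 2*(13*1)² + 6*√6) = -20915 - √(-44 + 2*13² + 6*√6) = -20915 - √(-44 + 2*169 + 6*√6) = -20915 - √(-44 + 338 + 6*√6) = -20915 - √(294 + 6*√6)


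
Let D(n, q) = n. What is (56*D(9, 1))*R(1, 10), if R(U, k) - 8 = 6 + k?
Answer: 12096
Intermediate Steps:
R(U, k) = 14 + k (R(U, k) = 8 + (6 + k) = 14 + k)
(56*D(9, 1))*R(1, 10) = (56*9)*(14 + 10) = 504*24 = 12096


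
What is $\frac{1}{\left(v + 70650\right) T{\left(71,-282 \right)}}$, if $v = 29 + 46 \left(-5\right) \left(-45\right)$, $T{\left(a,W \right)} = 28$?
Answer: $\frac{1}{2268812} \approx 4.4076 \cdot 10^{-7}$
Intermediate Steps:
$v = 10379$ ($v = 29 - -10350 = 29 + 10350 = 10379$)
$\frac{1}{\left(v + 70650\right) T{\left(71,-282 \right)}} = \frac{1}{\left(10379 + 70650\right) 28} = \frac{1}{81029} \cdot \frac{1}{28} = \frac{1}{2268812}$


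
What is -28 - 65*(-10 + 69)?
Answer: -3863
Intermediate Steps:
-28 - 65*(-10 + 69) = -28 - 65*59 = -28 - 3835 = -3863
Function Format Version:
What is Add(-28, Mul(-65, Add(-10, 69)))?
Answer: -3863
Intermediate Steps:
Add(-28, Mul(-65, Add(-10, 69))) = Add(-28, Mul(-65, 59)) = Add(-28, -3835) = -3863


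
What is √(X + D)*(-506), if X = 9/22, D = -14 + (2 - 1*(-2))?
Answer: -23*I*√4642 ≈ -1567.0*I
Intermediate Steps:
D = -10 (D = -14 + (2 + 2) = -14 + 4 = -10)
X = 9/22 (X = 9*(1/22) = 9/22 ≈ 0.40909)
√(X + D)*(-506) = √(9/22 - 10)*(-506) = √(-211/22)*(-506) = (I*√4642/22)*(-506) = -23*I*√4642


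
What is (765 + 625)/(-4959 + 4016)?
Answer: -1390/943 ≈ -1.4740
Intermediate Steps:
(765 + 625)/(-4959 + 4016) = 1390/(-943) = 1390*(-1/943) = -1390/943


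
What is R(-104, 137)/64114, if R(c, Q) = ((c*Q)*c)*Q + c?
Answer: 101502700/32057 ≈ 3166.3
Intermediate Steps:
R(c, Q) = c + Q**2*c**2 (R(c, Q) = ((Q*c)*c)*Q + c = (Q*c**2)*Q + c = Q**2*c**2 + c = c + Q**2*c**2)
R(-104, 137)/64114 = -104*(1 - 104*137**2)/64114 = -104*(1 - 104*18769)*(1/64114) = -104*(1 - 1951976)*(1/64114) = -104*(-1951975)*(1/64114) = 203005400*(1/64114) = 101502700/32057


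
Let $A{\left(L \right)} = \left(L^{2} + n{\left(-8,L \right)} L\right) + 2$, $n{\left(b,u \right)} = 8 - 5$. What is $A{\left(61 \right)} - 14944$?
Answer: $-11038$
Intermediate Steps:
$n{\left(b,u \right)} = 3$
$A{\left(L \right)} = 2 + L^{2} + 3 L$ ($A{\left(L \right)} = \left(L^{2} + 3 L\right) + 2 = 2 + L^{2} + 3 L$)
$A{\left(61 \right)} - 14944 = \left(2 + 61^{2} + 3 \cdot 61\right) - 14944 = \left(2 + 3721 + 183\right) - 14944 = 3906 - 14944 = -11038$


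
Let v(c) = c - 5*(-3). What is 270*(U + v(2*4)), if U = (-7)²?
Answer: 19440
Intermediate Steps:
U = 49
v(c) = 15 + c (v(c) = c + 15 = 15 + c)
270*(U + v(2*4)) = 270*(49 + (15 + 2*4)) = 270*(49 + (15 + 8)) = 270*(49 + 23) = 270*72 = 19440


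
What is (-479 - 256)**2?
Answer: 540225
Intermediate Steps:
(-479 - 256)**2 = (-735)**2 = 540225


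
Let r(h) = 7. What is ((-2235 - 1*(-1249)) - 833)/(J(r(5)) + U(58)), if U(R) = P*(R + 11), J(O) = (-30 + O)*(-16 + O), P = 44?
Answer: -1819/3243 ≈ -0.56090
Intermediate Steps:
U(R) = 484 + 44*R (U(R) = 44*(R + 11) = 44*(11 + R) = 484 + 44*R)
((-2235 - 1*(-1249)) - 833)/(J(r(5)) + U(58)) = ((-2235 - 1*(-1249)) - 833)/((480 + 7² - 46*7) + (484 + 44*58)) = ((-2235 + 1249) - 833)/((480 + 49 - 322) + (484 + 2552)) = (-986 - 833)/(207 + 3036) = -1819/3243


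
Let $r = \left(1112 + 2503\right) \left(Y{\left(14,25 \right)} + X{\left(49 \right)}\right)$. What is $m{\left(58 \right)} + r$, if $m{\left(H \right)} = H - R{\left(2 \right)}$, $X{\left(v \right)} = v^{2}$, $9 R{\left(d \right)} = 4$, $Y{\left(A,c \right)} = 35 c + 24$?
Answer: $\frac{107366018}{9} \approx 1.193 \cdot 10^{7}$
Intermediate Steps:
$Y{\left(A,c \right)} = 24 + 35 c$
$R{\left(d \right)} = \frac{4}{9}$ ($R{\left(d \right)} = \frac{1}{9} \cdot 4 = \frac{4}{9}$)
$m{\left(H \right)} = - \frac{4}{9} + H$ ($m{\left(H \right)} = H - \frac{4}{9} = - \frac{4}{9} + H$)
$r = 11929500$ ($r = \left(1112 + 2503\right) \left(\left(24 + 35 \cdot 25\right) + 49^{2}\right) = 3615 \left(\left(24 + 875\right) + 2401\right) = 3615 \left(899 + 2401\right) = 3615 \cdot 3300 = 11929500$)
$m{\left(58 \right)} + r = \left(- \frac{4}{9} + 58\right) + 11929500 = \frac{518}{9} + 11929500 = \frac{107366018}{9}$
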